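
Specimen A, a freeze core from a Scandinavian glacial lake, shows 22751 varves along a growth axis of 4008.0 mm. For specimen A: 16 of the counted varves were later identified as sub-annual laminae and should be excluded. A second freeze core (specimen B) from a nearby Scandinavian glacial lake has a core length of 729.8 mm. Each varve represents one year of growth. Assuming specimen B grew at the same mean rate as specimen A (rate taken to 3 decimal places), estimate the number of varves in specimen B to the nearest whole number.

4147 varves

Specimen A: after corrections the count is 22751 − 16 = 22735 varves.
A: Extension rate ≈ 4008.0 / 22735 = 0.176 mm per year.
B spans 729.8 / 0.176 = 4146.59 years ≈ 4147 varves.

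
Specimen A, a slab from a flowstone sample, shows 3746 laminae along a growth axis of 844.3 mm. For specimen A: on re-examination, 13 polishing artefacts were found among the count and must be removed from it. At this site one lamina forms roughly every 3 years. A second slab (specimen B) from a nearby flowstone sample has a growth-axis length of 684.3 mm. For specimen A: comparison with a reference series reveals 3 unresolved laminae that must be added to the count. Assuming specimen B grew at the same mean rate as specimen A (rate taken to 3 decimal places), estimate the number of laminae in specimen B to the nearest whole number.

Specimen A: correcting the raw count gives 3746 − 13 + 3 = 3736 true laminae.
Specimen A: multiplying by 3 years per lamina: 3736 × 3 = 11208 years.
A: 844.3 mm over 11208 years gives 844.3 / 11208 ≈ 0.075 mm/yr.
For B, 684.3 / 0.075 = 9124.00 years; at 3 years per lamina that is 9124.00 / 3 ≈ 3041 laminae.

3041 laminae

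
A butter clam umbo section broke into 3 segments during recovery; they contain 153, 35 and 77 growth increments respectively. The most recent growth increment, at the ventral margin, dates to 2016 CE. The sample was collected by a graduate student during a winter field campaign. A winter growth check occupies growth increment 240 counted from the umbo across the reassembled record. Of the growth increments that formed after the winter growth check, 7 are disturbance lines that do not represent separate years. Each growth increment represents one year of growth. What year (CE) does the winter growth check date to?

1998 CE

Total growth increments = 153 + 35 + 77 = 265.
The winter growth check sits at growth increment 240 from the umbo, so 265 − 240 = 25 growth increments formed after it.
Excluding 7 false growth increments: 25 − 7 = 18.
2016 − 18 = 1998 CE.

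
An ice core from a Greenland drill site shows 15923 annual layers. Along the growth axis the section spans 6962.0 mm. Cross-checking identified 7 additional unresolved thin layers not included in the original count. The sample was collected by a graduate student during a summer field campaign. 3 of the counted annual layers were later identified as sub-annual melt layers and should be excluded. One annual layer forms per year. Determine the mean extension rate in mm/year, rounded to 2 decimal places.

0.44 mm/year

Correcting the raw count gives 15923 − 3 + 7 = 15927 true annual layers.
Mean rate = 6962.0 mm / 15927 years ≈ 0.44 mm/year.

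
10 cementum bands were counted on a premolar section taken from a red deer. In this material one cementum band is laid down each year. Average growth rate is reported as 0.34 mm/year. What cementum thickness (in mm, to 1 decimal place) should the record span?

3.4 mm

The record spans 10 years at 0.34 mm per year.
Length ≈ 0.34 × 10 = 3.4 mm.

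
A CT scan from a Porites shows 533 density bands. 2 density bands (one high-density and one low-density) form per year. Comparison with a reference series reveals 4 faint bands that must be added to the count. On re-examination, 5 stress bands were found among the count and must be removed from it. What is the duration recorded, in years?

After corrections the count is 533 − 5 + 4 = 532 density bands.
Dividing by 2 density bands per year: 532 / 2 = 266 years.

266 yr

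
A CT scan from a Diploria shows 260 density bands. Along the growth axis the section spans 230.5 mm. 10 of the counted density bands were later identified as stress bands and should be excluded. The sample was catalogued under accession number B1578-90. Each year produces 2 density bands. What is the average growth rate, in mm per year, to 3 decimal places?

Adjusted count: 260 − 10 = 250 density bands.
With 2 density bands per year, 250 / 2 = 125 years.
Extension rate ≈ 230.5 / 125 = 1.844 mm per year.

1.844 mm per year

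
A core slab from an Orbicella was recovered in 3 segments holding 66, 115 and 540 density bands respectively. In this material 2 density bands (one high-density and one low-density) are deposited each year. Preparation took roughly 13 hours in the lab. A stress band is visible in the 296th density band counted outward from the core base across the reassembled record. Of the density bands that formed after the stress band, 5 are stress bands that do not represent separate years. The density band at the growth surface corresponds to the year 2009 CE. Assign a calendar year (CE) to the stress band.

Total density bands = 66 + 115 + 540 = 721.
The stress band sits at density band 296 from the core base, so 721 − 296 = 425 density bands formed after it.
Removing the 5 false density bands leaves 425 − 5 = 420 true density bands beyond the stress band.
With 2 density bands per year, 420 / 2 = 210 years.
2009 − 210 = 1799 CE.

1799 CE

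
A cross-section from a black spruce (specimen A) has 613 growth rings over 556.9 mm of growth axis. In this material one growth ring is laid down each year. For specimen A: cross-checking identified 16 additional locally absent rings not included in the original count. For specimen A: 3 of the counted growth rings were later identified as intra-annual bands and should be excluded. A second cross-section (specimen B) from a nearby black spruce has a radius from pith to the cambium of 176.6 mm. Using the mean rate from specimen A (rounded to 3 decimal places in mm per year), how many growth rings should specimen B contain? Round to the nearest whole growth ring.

Specimen A: adjusted count: 613 − 3 + 16 = 626 growth rings.
A: 556.9 mm over 626 years gives 556.9 / 626 ≈ 0.890 mm/yr.
Specimen B: 176.6 mm / 0.890 mm per year = 198.43 years ≈ 198 growth rings.

198 growth rings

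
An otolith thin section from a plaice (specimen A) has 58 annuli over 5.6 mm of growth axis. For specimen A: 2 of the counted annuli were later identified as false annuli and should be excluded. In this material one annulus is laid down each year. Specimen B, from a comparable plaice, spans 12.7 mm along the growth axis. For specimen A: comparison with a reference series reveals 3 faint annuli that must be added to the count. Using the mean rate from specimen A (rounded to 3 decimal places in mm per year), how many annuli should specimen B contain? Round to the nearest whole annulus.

Specimen A: after corrections the count is 58 − 2 + 3 = 59 annuli.
A: Extension rate ≈ 5.6 / 59 = 0.095 mm/year.
B spans 12.7 / 0.095 = 133.68 years ≈ 134 annuli.

134 annuli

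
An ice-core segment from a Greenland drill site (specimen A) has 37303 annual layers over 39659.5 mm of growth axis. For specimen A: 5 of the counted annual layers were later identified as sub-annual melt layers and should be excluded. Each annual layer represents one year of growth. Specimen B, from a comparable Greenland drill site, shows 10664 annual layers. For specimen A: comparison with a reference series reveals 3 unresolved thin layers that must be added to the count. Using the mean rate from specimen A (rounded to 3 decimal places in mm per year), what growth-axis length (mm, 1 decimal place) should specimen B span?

Specimen A: true annual layer count = 37303 − 5 + 3 = 37301.
A: 39659.5 mm over 37301 years gives 39659.5 / 37301 ≈ 1.063 mm/year.
For B, 1.063 mm/year × 10664 years = 11335.8 mm.

11335.8 mm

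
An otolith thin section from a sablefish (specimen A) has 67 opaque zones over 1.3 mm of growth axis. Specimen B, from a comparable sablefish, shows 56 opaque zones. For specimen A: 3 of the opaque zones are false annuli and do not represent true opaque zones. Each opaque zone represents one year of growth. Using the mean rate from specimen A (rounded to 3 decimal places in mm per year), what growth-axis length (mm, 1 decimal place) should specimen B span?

1.1 mm

Specimen A: after corrections the count is 67 − 3 = 64 opaque zones.
A: 1.3 mm over 64 years gives 1.3 / 64 ≈ 0.020 mm/year.
Length of B = 0.020 × 56 = 1.1 mm.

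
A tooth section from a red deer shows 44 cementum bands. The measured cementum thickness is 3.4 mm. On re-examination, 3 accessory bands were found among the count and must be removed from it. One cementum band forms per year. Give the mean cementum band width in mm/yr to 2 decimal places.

Correcting the raw count gives 44 − 3 = 41 true cementum bands.
Extension rate ≈ 3.4 / 41 = 0.08 mm/yr.

0.08 mm/yr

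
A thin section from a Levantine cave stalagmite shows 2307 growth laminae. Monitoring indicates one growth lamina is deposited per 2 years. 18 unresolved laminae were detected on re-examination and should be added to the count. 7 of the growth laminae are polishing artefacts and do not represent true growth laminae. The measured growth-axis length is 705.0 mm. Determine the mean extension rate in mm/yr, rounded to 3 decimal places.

Correcting the raw count gives 2307 − 7 + 18 = 2318 true growth laminae.
2318 growth laminae at 2 years each span 2318 × 2 = 4636 years.
Mean rate = 705.0 mm / 4636 years ≈ 0.152 mm/yr.

0.152 mm/yr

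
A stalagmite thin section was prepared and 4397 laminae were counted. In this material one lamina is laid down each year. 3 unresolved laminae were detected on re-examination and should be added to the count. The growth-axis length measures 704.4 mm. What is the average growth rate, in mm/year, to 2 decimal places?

0.16 mm/year

True lamina count = 4397 + 3 = 4400.
Extension rate ≈ 704.4 / 4400 = 0.16 mm/year.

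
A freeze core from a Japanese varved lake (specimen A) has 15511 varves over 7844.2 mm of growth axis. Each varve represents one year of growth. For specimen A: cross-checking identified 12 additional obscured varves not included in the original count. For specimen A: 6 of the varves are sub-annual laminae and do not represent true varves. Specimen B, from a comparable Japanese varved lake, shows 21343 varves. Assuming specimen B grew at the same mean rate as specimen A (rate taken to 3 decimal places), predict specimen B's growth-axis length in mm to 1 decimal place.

10799.6 mm

Specimen A: after corrections the count is 15511 − 6 + 12 = 15517 varves.
A: 7844.2 mm over 15517 years gives 7844.2 / 15517 ≈ 0.506 mm/yr.
B's length ≈ 0.506 × 21343 = 10799.6 mm.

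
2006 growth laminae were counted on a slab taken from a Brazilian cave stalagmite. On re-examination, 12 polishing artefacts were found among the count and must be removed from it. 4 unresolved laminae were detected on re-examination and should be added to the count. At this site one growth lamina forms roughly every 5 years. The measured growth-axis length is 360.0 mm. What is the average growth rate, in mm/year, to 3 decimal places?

Correcting the raw count gives 2006 − 12 + 4 = 1998 true growth laminae.
Multiplying by 5 years per growth lamina: 1998 × 5 = 9990 years.
360.0 mm over 9990 years gives 360.0 / 9990 ≈ 0.036 mm/year.

0.036 mm/year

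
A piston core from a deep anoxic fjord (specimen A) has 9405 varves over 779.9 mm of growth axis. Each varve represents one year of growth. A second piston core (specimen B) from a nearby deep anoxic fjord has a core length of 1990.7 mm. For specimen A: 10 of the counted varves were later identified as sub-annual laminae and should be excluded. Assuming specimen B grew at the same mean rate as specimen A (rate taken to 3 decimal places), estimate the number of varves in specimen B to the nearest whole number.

23984 varves

Specimen A: correcting the raw count gives 9405 − 10 = 9395 true varves.
A: 779.9 mm over 9395 years gives 779.9 / 9395 ≈ 0.083 mm/yr.
Specimen B: 1990.7 mm / 0.083 mm per year = 23984.34 years ≈ 23984 varves.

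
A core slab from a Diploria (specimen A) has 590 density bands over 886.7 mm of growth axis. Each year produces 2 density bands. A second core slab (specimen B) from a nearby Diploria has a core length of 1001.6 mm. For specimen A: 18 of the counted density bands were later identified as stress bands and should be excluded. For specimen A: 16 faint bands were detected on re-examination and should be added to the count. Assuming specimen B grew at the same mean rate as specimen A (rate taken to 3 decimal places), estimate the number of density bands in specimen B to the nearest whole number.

Specimen A: correcting the raw count gives 590 − 18 + 16 = 588 true density bands.
Specimen A: dividing by 2 density bands per year: 588 / 2 = 294 years.
A: 886.7 mm over 294 years gives 886.7 / 294 ≈ 3.016 mm/yr.
Specimen B: 1001.6 mm / 3.016 mm per year = 332.10 years; at 2 density bands per year that is 332.10 × 2 ≈ 664 density bands.

664 density bands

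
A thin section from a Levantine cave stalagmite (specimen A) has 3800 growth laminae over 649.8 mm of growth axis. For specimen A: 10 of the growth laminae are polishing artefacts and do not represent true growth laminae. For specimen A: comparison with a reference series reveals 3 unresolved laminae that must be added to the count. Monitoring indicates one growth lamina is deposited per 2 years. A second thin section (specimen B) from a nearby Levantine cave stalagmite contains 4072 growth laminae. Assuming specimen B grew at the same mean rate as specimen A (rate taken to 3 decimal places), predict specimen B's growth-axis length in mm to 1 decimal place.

700.4 mm

Specimen A: after corrections the count is 3800 − 10 + 3 = 3793 growth laminae.
Specimen A: multiplying by 2 years per growth lamina: 3793 × 2 = 7586 years.
A: 649.8 mm over 7586 years gives 649.8 / 7586 ≈ 0.086 mm/year.
Specimen B: 4072 growth laminae at 2 years each span 4072 × 2 = 8144 years. Length of B = 0.086 × 8144 = 700.4 mm.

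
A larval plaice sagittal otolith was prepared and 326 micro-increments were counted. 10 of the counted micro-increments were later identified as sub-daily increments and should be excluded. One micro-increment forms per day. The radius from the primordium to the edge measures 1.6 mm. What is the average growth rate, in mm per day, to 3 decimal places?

After corrections the count is 326 − 10 = 316 micro-increments.
Mean rate = 1.6 mm / 316 days ≈ 0.005 mm per day.

0.005 mm per day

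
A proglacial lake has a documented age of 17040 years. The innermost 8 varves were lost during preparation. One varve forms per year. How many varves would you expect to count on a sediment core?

17032 varves

At one varve per year, 17040 years correspond to 17040 varves.
17040 − 8 missed = 17032 varves expected in the prepared section.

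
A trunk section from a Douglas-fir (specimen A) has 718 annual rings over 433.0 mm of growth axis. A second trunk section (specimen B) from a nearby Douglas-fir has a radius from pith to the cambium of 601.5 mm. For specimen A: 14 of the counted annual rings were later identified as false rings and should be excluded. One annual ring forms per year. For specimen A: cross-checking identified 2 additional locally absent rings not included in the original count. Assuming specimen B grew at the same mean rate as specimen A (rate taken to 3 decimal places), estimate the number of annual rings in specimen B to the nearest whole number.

981 annual rings

Specimen A: true annual ring count = 718 − 14 + 2 = 706.
A: 433.0 mm over 706 years gives 433.0 / 706 ≈ 0.613 mm per year.
Specimen B: 601.5 mm / 0.613 mm per year = 981.24 years ≈ 981 annual rings.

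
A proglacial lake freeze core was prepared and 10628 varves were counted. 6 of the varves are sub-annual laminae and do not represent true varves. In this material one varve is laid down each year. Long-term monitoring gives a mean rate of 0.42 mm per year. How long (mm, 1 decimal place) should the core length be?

True varve count = 10628 − 6 = 10622.
Length ≈ 0.42 × 10622 = 4461.2 mm.

4461.2 mm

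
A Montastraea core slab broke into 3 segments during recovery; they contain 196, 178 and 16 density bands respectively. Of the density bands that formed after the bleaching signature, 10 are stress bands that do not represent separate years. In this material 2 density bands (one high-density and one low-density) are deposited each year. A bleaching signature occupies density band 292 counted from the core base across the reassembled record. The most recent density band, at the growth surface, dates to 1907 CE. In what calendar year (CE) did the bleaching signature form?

1863 CE

Total density bands = 196 + 178 + 16 = 390.
The bleaching signature sits at density band 292 from the core base, so 390 − 292 = 98 density bands formed after it.
Excluding 10 false density bands: 98 − 10 = 88.
With 2 density bands per year, 88 / 2 = 44 years.
The density band at the growth surface is 1907 CE, so the bleaching signature dates to 1907 − 44 = 1863 CE.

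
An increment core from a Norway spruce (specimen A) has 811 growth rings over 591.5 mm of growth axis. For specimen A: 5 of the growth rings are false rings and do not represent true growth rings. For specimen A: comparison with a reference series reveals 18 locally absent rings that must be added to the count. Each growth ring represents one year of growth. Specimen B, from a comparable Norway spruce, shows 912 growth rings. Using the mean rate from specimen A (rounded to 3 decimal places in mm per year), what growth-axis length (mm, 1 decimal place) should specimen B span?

654.8 mm

Specimen A: true growth ring count = 811 − 5 + 18 = 824.
A: Mean rate = 591.5 mm / 824 years ≈ 0.718 mm per year.
For B, 0.718 mm/year × 912 years = 654.8 mm.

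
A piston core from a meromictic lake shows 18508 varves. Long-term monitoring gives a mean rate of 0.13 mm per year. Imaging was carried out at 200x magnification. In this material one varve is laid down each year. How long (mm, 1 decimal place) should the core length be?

The record spans 18508 years at 0.13 mm per year.
18508 years at 0.13 mm/year gives 0.13 × 18508 = 2406.0 mm.

2406.0 mm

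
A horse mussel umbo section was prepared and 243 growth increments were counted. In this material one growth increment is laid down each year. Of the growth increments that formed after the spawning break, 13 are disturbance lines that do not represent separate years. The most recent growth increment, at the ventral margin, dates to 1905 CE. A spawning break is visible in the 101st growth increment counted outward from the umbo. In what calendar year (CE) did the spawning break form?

1776 CE

Between growth increment 101 and the ventral margin there are 243 − 101 = 142 growth increments.
142 − 13 false = 129 true growth increments after the spawning break.
1905 − 129 = 1776 CE.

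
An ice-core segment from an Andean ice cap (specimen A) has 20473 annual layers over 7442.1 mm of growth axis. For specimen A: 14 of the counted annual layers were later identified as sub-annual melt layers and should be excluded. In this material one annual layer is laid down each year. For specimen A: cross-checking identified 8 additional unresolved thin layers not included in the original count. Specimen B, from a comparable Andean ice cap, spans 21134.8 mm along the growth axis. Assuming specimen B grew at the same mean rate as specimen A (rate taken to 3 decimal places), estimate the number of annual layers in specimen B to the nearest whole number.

Specimen A: correcting the raw count gives 20473 − 14 + 8 = 20467 true annual layers.
A: Mean rate = 7442.1 mm / 20467 years ≈ 0.364 mm per year.
For B, 21134.8 / 0.364 = 58062.64 years ≈ 58063 annual layers.

58063 annual layers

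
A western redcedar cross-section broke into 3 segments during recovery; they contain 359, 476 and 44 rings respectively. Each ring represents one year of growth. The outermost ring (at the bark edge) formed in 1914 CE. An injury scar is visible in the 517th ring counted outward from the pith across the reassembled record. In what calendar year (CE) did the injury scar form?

1552 CE

Total rings = 359 + 476 + 44 = 879.
The injury scar sits at ring 517 from the pith, so 879 − 517 = 362 rings formed after it.
1914 − 362 = 1552 CE.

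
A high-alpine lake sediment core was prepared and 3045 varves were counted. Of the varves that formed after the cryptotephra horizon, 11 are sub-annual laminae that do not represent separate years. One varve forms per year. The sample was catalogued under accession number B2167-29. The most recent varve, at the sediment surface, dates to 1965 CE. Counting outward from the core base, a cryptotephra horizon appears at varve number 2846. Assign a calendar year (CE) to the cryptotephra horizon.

1777 CE

Between varve 2846 and the sediment surface there are 3045 − 2846 = 199 varves.
Excluding 11 false varves: 199 − 11 = 188.
Counting back 188 years from 1965 CE places the cryptotephra horizon in 1965 − 188 = 1777 CE.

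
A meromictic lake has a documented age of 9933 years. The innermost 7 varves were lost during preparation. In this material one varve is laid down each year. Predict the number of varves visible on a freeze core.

Expected varves over 9933 years: 9933.
Less the 7 uncaptured varves: 9933 − 7 = 9926.

9926 varves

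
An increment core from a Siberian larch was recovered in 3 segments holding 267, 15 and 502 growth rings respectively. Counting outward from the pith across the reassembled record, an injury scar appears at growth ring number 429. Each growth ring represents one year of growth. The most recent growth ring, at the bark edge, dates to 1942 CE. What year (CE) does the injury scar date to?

Total growth rings = 267 + 15 + 502 = 784.
Between growth ring 429 and the bark edge there are 784 − 429 = 355 growth rings.
The growth ring at the bark edge is 1942 CE, so the injury scar dates to 1942 − 355 = 1587 CE.

1587 CE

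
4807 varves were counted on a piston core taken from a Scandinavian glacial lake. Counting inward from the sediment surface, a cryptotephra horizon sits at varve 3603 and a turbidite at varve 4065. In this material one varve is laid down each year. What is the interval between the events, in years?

462 years

Separation: 4065 − 3603 = 462 varves.
That is 462 years at one varve per year.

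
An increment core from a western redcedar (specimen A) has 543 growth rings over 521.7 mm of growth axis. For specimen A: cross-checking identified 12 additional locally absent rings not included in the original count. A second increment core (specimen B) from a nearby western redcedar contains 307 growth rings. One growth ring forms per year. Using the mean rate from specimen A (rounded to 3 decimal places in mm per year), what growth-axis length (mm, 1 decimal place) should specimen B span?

Specimen A: correcting the raw count gives 543 + 12 = 555 true growth rings.
A: 521.7 mm over 555 years gives 521.7 / 555 ≈ 0.940 mm/year.
B's length ≈ 0.940 × 307 = 288.6 mm.

288.6 mm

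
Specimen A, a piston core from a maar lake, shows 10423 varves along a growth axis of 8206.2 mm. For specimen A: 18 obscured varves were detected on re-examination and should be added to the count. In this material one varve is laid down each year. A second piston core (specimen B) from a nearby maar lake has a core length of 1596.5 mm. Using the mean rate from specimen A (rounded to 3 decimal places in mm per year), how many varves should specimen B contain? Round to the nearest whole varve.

Specimen A: correcting the raw count gives 10423 + 18 = 10441 true varves.
A: Extension rate ≈ 8206.2 / 10441 = 0.786 mm/year.
B spans 1596.5 / 0.786 = 2031.17 years ≈ 2031 varves.

2031 varves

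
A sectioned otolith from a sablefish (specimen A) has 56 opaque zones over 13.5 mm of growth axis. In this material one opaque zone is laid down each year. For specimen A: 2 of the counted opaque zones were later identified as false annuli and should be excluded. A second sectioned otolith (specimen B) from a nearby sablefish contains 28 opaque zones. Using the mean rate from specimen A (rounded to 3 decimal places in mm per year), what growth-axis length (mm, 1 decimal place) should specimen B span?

Specimen A: adjusted count: 56 − 2 = 54 opaque zones.
A: Extension rate ≈ 13.5 / 54 = 0.250 mm/yr.
Length of B = 0.250 × 28 = 7.0 mm.

7.0 mm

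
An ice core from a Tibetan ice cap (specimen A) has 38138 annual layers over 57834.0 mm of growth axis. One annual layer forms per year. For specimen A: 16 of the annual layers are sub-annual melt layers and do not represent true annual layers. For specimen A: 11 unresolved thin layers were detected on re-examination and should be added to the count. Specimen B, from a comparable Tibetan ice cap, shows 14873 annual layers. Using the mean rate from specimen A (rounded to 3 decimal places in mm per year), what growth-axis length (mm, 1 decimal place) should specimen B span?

22562.3 mm

Specimen A: true annual layer count = 38138 − 16 + 11 = 38133.
A: Extension rate ≈ 57834.0 / 38133 = 1.517 mm per year.
B's length ≈ 1.517 × 14873 = 22562.3 mm.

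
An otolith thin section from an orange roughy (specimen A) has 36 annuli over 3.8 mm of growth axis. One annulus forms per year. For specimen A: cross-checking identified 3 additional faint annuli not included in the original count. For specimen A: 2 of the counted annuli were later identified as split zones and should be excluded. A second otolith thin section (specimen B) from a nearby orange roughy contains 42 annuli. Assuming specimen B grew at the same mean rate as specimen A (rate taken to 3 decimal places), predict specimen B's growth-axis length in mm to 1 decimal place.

Specimen A: adjusted count: 36 − 2 + 3 = 37 annuli.
A: 3.8 mm over 37 years gives 3.8 / 37 ≈ 0.103 mm/year.
Length of B = 0.103 × 42 = 4.3 mm.

4.3 mm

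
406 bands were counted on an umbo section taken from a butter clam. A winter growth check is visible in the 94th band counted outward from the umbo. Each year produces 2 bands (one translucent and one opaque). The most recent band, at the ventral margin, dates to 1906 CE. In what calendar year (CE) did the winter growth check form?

1750 CE

Between band 94 and the ventral margin there are 406 − 94 = 312 bands.
312 bands at 2 per year is 312 / 2 = 156 years.
1906 − 156 = 1750 CE.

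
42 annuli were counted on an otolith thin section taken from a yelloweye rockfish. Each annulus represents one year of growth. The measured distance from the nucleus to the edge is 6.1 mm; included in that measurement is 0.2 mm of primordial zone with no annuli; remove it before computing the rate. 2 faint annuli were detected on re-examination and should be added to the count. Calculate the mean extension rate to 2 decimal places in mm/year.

0.13 mm/year

Correcting the raw count gives 42 + 2 = 44 true annuli.
The growth record spans 6.1 − 0.2 = 5.9 mm.
5.9 mm over 44 years gives 5.9 / 44 ≈ 0.13 mm/year.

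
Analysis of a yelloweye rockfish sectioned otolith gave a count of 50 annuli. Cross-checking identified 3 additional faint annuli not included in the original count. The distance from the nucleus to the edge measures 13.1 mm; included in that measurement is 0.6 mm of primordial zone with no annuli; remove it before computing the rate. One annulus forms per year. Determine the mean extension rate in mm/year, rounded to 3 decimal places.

0.236 mm/year

Correcting the raw count gives 50 + 3 = 53 true annuli.
The growth record spans 13.1 − 0.6 = 12.5 mm.
12.5 mm over 53 years gives 12.5 / 53 ≈ 0.236 mm/year.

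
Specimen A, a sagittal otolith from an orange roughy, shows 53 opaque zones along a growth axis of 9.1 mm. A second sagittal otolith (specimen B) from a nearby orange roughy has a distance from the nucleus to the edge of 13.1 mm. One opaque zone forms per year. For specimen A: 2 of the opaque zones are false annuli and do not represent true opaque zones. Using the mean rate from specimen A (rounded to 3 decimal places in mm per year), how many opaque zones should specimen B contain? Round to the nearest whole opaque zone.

Specimen A: adjusted count: 53 − 2 = 51 opaque zones.
A: 9.1 mm over 51 years gives 9.1 / 51 ≈ 0.178 mm/year.
For B, 13.1 / 0.178 = 73.60 years ≈ 74 opaque zones.

74 opaque zones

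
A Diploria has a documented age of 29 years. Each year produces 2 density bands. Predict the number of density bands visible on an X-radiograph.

29 years at 2 density bands per year gives 29 × 2 = 58 density bands.
So 58 density bands should be present.

58 density bands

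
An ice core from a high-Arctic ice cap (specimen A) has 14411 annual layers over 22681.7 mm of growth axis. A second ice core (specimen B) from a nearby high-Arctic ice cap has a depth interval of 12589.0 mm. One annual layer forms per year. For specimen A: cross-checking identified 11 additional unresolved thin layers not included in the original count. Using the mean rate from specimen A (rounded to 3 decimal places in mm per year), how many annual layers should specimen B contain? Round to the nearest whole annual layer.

Specimen A: correcting the raw count gives 14411 + 11 = 14422 true annual layers.
A: 22681.7 mm over 14422 years gives 22681.7 / 14422 ≈ 1.573 mm per year.
Specimen B: 12589.0 mm / 1.573 mm per year = 8003.18 years ≈ 8003 annual layers.

8003 annual layers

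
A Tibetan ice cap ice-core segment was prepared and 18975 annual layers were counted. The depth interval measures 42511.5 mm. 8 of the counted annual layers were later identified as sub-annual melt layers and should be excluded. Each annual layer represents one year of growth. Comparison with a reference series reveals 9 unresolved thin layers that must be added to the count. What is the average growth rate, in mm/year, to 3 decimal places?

Adjusted count: 18975 − 8 + 9 = 18976 annual layers.
Extension rate ≈ 42511.5 / 18976 = 2.240 mm/year.

2.240 mm/year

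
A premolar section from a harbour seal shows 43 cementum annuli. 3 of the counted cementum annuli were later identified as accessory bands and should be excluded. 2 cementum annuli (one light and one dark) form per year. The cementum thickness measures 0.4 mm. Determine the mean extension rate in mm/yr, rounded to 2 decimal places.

Adjusted count: 43 − 3 = 40 cementum annuli.
40 cementum annuli at 2 per year is 40 / 2 = 20 years.
Mean rate = 0.4 mm / 20 years ≈ 0.02 mm/yr.

0.02 mm/yr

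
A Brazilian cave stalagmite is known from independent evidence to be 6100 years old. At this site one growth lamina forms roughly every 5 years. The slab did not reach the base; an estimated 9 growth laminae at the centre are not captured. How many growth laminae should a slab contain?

1211 growth laminae

One growth lamina every 5 years means 6100 / 5 = 1220 growth laminae.
Less the 9 uncaptured growth laminae: 1220 − 9 = 1211.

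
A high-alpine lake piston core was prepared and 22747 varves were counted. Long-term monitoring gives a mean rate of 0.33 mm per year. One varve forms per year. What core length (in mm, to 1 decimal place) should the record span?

The record spans 22747 years at 0.33 mm per year.
Length ≈ 0.33 × 22747 = 7506.5 mm.

7506.5 mm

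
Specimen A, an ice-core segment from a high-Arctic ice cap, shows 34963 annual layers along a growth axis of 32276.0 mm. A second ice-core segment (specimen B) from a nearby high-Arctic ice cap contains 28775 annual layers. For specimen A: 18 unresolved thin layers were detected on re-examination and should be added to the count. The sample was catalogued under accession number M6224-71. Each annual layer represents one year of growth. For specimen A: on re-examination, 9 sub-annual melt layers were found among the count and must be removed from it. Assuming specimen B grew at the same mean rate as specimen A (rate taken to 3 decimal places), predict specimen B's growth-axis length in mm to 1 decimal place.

26559.3 mm

Specimen A: adjusted count: 34963 − 9 + 18 = 34972 annual layers.
A: Extension rate ≈ 32276.0 / 34972 = 0.923 mm/year.
Length of B = 0.923 × 28775 = 26559.3 mm.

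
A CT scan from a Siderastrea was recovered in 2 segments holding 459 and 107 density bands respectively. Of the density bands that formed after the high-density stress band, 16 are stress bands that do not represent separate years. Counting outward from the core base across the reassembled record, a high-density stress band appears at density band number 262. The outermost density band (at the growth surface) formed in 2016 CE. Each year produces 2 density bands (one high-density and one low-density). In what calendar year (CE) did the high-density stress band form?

1872 CE

Total density bands = 459 + 107 = 566.
566 − 262 = 304 density bands lie beyond the high-density stress band toward the growth surface.
304 − 16 false = 288 true density bands after the high-density stress band.
Dividing by 2 density bands per year: 288 / 2 = 144 years.
Counting back 144 years from 2016 CE places the high-density stress band in 2016 − 144 = 1872 CE.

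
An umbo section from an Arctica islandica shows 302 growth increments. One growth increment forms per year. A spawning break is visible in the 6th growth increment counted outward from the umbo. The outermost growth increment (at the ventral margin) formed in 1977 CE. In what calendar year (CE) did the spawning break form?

The spawning break sits at growth increment 6 from the umbo, so 302 − 6 = 296 growth increments formed after it.
The growth increment at the ventral margin is 1977 CE, so the spawning break dates to 1977 − 296 = 1681 CE.

1681 CE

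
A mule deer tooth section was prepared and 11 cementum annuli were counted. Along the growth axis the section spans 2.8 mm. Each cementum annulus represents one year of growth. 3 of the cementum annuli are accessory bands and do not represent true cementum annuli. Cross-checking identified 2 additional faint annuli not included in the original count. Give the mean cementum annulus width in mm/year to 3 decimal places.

0.280 mm/year

Adjusted count: 11 − 3 + 2 = 10 cementum annuli.
Extension rate ≈ 2.8 / 10 = 0.280 mm/year.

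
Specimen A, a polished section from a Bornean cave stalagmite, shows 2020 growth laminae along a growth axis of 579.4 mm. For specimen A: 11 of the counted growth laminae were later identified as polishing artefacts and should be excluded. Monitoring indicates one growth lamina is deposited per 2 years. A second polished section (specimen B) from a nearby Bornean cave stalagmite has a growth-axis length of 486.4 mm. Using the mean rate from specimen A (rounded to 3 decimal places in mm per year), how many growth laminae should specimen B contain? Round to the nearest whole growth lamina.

1689 growth laminae

Specimen A: adjusted count: 2020 − 11 = 2009 growth laminae.
Specimen A: multiplying by 2 years per growth lamina: 2009 × 2 = 4018 years.
A: Extension rate ≈ 579.4 / 4018 = 0.144 mm/year.
Specimen B: 486.4 mm / 0.144 mm per year = 3377.78 years; at 2 years per growth lamina that is 3377.78 / 2 ≈ 1689 growth laminae.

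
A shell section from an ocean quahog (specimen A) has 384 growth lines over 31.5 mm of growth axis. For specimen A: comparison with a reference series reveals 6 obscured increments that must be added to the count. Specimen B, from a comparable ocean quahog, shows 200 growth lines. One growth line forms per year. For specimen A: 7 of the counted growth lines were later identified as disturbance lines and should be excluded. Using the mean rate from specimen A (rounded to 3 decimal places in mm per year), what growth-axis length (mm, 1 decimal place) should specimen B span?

Specimen A: true growth line count = 384 − 7 + 6 = 383.
A: Extension rate ≈ 31.5 / 383 = 0.082 mm/year.
Length of B = 0.082 × 200 = 16.4 mm.

16.4 mm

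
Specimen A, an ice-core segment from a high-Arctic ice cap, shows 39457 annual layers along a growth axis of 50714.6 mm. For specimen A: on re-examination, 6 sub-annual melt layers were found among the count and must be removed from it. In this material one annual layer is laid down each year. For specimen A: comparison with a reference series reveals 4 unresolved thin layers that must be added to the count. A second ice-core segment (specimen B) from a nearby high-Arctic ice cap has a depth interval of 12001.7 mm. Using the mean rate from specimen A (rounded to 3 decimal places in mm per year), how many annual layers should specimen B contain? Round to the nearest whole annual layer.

Specimen A: adjusted count: 39457 − 6 + 4 = 39455 annual layers.
A: 50714.6 mm over 39455 years gives 50714.6 / 39455 ≈ 1.285 mm/year.
For B, 12001.7 / 1.285 = 9339.84 years ≈ 9340 annual layers.

9340 annual layers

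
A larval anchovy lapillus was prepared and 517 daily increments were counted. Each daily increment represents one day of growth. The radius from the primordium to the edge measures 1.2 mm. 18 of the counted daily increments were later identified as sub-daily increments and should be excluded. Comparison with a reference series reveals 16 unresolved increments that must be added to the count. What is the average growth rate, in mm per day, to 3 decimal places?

After corrections the count is 517 − 18 + 16 = 515 daily increments.
Extension rate ≈ 1.2 / 515 = 0.002 mm per day.

0.002 mm per day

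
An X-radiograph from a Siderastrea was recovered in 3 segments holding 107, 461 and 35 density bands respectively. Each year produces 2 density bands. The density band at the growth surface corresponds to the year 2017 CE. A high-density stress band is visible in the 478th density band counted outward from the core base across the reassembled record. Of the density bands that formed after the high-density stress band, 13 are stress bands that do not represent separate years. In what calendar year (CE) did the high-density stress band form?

Total density bands = 107 + 461 + 35 = 603.
603 − 478 = 125 density bands lie beyond the high-density stress band toward the growth surface.
Excluding 13 false density bands: 125 − 13 = 112.
With 2 density bands per year, 112 / 2 = 56 years.
2017 − 56 = 1961 CE.

1961 CE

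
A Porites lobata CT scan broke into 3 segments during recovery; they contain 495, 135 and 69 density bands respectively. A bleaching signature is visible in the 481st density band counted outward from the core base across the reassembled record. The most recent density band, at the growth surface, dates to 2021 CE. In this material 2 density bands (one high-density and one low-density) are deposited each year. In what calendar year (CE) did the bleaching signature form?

1912 CE

Total density bands = 495 + 135 + 69 = 699.
The bleaching signature sits at density band 481 from the core base, so 699 − 481 = 218 density bands formed after it.
Dividing by 2 density bands per year: 218 / 2 = 109 years.
The density band at the growth surface is 2021 CE, so the bleaching signature dates to 2021 − 109 = 1912 CE.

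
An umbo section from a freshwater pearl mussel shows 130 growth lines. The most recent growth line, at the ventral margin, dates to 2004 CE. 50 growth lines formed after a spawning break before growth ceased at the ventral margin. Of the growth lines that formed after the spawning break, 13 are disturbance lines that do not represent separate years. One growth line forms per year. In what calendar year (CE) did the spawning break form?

50 growth lines post-date the spawning break.
Removing the 13 false growth lines leaves 50 − 13 = 37 true growth lines beyond the spawning break.
Counting back 37 years from 2004 CE places the spawning break in 2004 − 37 = 1967 CE.

1967 CE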